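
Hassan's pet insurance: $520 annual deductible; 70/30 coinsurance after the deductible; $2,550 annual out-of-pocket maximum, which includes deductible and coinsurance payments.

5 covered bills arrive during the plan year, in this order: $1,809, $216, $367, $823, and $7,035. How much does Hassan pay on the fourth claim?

$246.90

Claim 1 — $1,809: $520 to deductible, leaving $1,289; owner's 30% is $386.70. Owner pays $906.70; OOP now $906.70.
Claim 2 — $216: 30% coinsurance on $216 = $64.80. Owner owes $64.80 (running OOP $971.50).
Claim 3 — $367: 30% coinsurance on $367 = $110.10. Owner owes $110.10 (running OOP $1,081.60).
Claim 4 — $823: deductible already satisfied, so owner's share is 30% × $823 = $246.90. Cost to owner: $246.90. OOP to date $1,328.50.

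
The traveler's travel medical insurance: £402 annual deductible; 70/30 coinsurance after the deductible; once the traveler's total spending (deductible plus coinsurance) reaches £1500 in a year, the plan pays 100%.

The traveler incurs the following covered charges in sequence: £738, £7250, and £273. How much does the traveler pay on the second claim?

Claim 1 (£738): £402 finishes the deductible; £336 goes to coinsurance; traveler's 30% is £100.80. Traveler pays £502.80; OOP now £502.80.
Claim 2 (£7250): deductible met; 30% of £7250 = £2175. Adding that to £502.80 gives £2677.80, past the £1500 cap; traveler pays only £1500 − £502.80 = £997.20.

£997.20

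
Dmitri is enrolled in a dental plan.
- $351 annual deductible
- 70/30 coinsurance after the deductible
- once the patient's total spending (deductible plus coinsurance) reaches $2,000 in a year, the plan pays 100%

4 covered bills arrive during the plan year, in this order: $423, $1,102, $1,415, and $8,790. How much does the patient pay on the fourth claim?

$872.30

Bill 1, $423: $351 finishes the deductible; $72 goes to coinsurance; coinsurance $72 × 30% = $21.60. Patient owes $372.60 (running OOP $372.60).
Bill 2, $1,102: deductible already satisfied, so patient's share is 30% × $1,102 = $330.60. Patient owes $330.60 (running OOP $703.20).
Bill 3, $1,415: 30% coinsurance on $1,415 = $424.50. Cost to patient: $424.50. OOP to date $1,127.70.
Bill 4, $8,790: deductible already satisfied, so patient's share is 30% × $8,790 = $2,637. That would push OOP to $3,764.70, over the $2,000 cap, so patient pays $2,000 − $1,127.70 = $872.30.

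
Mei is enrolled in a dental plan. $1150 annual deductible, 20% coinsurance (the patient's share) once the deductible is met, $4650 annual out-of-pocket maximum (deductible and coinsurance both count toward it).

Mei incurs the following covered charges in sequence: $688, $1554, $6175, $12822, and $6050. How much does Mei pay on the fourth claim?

Claim 1 — $688: all of it applies to the deductible. Patient pays $688; OOP now $688.
Claim 2 — $1554: $462 finishes the deductible; $1092 goes to coinsurance; coinsurance $1092 × 20% = $218.40. Cost to patient: $680.40. OOP to date $1368.40.
Claim 3 — $6175: deductible already satisfied, so patient's share is 20% × $6175 = $1235. Patient owes $1235 (running OOP $2603.40).
Claim 4 — $12822: 20% coinsurance on $12822 = $2564.40. That would push OOP to $5167.80, over the $4650 cap, so patient pays $4650 − $2603.40 = $2046.60.

$2046.60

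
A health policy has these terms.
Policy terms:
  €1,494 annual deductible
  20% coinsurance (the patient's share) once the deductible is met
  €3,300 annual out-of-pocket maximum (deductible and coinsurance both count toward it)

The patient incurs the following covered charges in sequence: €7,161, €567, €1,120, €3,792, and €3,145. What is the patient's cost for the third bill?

Bill 1, €7,161: €1,494 to deductible, leaving €5,667; coinsurance €5,667 × 20% = €1,133.40. Patient pays €2,627.40; OOP now €2,627.40.
Bill 2, €567: 20% coinsurance on €567 = €113.40. Patient pays €113.40; OOP now €2,740.80.
Bill 3, €1,120: deductible already satisfied, so patient's share is 20% × €1,120 = €224. Patient pays €224; OOP now €2,964.80.

€224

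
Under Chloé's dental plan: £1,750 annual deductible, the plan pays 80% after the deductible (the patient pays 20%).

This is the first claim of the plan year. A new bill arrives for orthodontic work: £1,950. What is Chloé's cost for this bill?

Deductible not yet touched, so the first £1,750 of the bill goes to the deductible.
That leaves £1,950 − £1,750 = £200 for coinsurance.
Patient's 20% share of £200 is £40.
That puts the patient's cost at £1,750 + £40 = £1,790.

£1,790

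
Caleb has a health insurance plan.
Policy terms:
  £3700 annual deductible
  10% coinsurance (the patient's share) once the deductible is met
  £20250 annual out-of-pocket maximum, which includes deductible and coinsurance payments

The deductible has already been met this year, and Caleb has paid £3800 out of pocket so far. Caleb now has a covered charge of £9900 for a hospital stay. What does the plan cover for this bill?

£8910

The deductible is already satisfied, so the full bill goes to coinsurance.
Coinsurance: £9900 × 10% = £990.
Year-to-date out-of-pocket becomes £3800 + £990 = £4790, still under the £20250 maximum, so no cap applies.
Insurer pays the balance: £9900 − £990 = £8910.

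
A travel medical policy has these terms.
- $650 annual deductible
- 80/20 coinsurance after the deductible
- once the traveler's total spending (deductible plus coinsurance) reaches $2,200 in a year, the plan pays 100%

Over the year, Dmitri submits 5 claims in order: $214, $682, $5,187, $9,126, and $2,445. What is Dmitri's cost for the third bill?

#1 ($214): fully absorbed by the deductible. Cost to traveler: $214. OOP to date $214.
#2 ($682): $436 finishes the deductible; $246 goes to coinsurance; 20% of $246 = $49.20. Traveler owes $485.20 (running OOP $699.20).
#3 ($5,187): 20% coinsurance on $5,187 = $1,037.40. Traveler pays $1,037.40; OOP now $1,736.60.

$1,037.40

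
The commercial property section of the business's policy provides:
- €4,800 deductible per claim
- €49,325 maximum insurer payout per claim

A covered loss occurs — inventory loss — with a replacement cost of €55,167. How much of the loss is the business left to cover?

€5,842

After the deductible, €55,167 − €4,800 = €50,367 remains.
Since €50,367 > €49,325, the payout is capped at €49,325.
The business bears the rest of the original loss: €55,167 − €49,325 = €5,842.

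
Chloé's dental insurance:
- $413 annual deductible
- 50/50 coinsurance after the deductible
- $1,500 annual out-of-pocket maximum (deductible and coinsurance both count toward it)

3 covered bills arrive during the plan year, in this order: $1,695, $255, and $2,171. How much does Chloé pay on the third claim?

$318.50

#1 ($1,695): deductible takes $413, $1,282 remains; 50% of $1,282 = $641. Patient owes $1,054 (running OOP $1,054).
#2 ($255): deductible met; 50% of $255 = $127.50. Patient pays $127.50; OOP now $1,181.50.
#3 ($2,171): deductible already satisfied, so patient's share is 50% × $2,171 = $1,085.50. Adding that to $1,181.50 gives $2,267, past the $1,500 cap; patient pays only $1,500 − $1,181.50 = $318.50.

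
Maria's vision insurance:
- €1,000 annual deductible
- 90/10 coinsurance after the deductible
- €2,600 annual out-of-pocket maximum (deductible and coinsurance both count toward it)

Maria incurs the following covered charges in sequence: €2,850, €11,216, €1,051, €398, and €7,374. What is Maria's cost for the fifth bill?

Claim 1 (€2,850): €1,000 finishes the deductible; €1,850 goes to coinsurance; member's 10% is €185. Member pays €1,185; OOP now €1,185.
Claim 2 (€11,216): 10% coinsurance on €11,216 = €1,121.60. Member owes €1,121.60 (running OOP €2,306.60).
Claim 3 (€1,051): 10% coinsurance on €1,051 = €105.10. Cost to member: €105.10. OOP to date €2,411.70.
Claim 4 (€398): deductible met; 10% of €398 = €39.80. Cost to member: €39.80. OOP to date €2,451.50.
Claim 5 (€7,374): deductible met; 10% of €7,374 = €737.40. OOP would hit €3,188.90 > €2,600, so the cap limits the member to €2,600 − €2,451.50 = €148.50.

€148.50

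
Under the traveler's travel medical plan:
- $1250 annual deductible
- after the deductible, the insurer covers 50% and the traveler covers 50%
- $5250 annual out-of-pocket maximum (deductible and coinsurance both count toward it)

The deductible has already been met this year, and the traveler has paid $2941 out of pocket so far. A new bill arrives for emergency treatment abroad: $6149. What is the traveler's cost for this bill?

$2309

The deductible is already satisfied, so the full bill goes to coinsurance.
Coinsurance: $6149 × 50% = $3074.50.
Year-to-date out-of-pocket would reach $2941 + $3074.50 = $6015.50, above the $5250 maximum, so the traveler pays only $5250 − $2941 = $2309.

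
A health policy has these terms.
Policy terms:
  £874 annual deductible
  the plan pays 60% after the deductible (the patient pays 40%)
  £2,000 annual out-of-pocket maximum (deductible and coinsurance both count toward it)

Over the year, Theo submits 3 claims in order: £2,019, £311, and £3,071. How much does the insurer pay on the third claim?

£2,527.40

Bill 1, £2,019: £874 finishes the deductible; £1,145 goes to coinsurance; patient's 40% is £458. Patient pays £1,332; OOP now £1,332. Insurer: £2,019 − £1,332 = £687.
Bill 2, £311: 40% coinsurance on £311 = £124.40. Cost to patient: £124.40. OOP to date £1,456.40. Insurer: £311 − £124.40 = £186.60.
Bill 3, £3,071: deductible already satisfied, so patient's share is 40% × £3,071 = £1,228.40. That would push OOP to £2,684.80, over the £2,000 cap, so patient pays £2,000 − £1,456.40 = £543.60. Insurer: £3,071 − £543.60 = £2,527.40.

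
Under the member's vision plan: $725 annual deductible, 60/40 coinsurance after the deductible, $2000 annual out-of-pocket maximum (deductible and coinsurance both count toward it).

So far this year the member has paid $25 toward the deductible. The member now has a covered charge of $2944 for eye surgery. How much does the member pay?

Deductible still to meet: $725 − $25 = $700.
That leaves $2944 − $700 = $2244 for coinsurance.
40% of $2244 = $897.60 falls to the member.
Member responsibility before any cap: $700 + $897.60 = $1597.60.
Year-to-date out-of-pocket becomes $25 + $1597.60 = $1622.60, still under the $2000 maximum, so no cap applies.

$1597.60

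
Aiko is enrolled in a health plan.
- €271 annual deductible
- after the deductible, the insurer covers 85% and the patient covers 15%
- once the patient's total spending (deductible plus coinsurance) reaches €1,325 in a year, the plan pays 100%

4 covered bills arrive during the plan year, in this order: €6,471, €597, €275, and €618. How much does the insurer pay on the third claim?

€240.55

Claim 1 (€6,471): €271 finishes the deductible; €6,200 goes to coinsurance; coinsurance €6,200 × 15% = €930. Patient owes €1,201 (running OOP €1,201). Plan pays €6,471 − €1,201 = €5,270.
Claim 2 (€597): 15% coinsurance on €597 = €89.55. Patient owes €89.55 (running OOP €1,290.55). Insurer: €597 − €89.55 = €507.45.
Claim 3 (€275): deductible met; 15% of €275 = €41.25. OOP would hit €1,331.80 > €1,325, so the cap limits the patient to €1,325 − €1,290.55 = €34.45. Plan pays €275 − €34.45 = €240.55.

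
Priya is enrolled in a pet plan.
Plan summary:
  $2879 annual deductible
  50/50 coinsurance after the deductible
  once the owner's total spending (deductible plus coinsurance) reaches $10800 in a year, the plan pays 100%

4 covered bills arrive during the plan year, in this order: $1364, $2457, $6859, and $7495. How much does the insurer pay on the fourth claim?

$3747.50

#1 ($1364): all of it applies to the deductible. Owner pays $1364; OOP now $1364. Insurer: $1364 − $1364 = $0.
#2 ($2457): $1515 finishes the deductible; $942 goes to coinsurance; owner's 50% is $471. Owner pays $1986; OOP now $3350. Insurer: $2457 − $1986 = $471.
#3 ($6859): 50% coinsurance on $6859 = $3429.50. Owner owes $3429.50 (running OOP $6779.50). Insurer: $6859 − $3429.50 = $3429.50.
#4 ($7495): deductible already satisfied, so owner's share is 50% × $7495 = $3747.50. Cost to owner: $3747.50. OOP to date $10527. Insurer: $7495 − $3747.50 = $3747.50.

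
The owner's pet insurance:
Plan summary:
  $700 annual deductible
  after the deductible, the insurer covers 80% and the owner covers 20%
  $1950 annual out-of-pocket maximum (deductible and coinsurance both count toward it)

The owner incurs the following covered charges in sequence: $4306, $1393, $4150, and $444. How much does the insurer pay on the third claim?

Bill 1, $4306: $700 to deductible, leaving $3606; coinsurance $3606 × 20% = $721.20. Owner owes $1421.20 (running OOP $1421.20). Plan pays $4306 − $1421.20 = $2884.80.
Bill 2, $1393: deductible met; 20% of $1393 = $278.60. Owner pays $278.60; OOP now $1699.80. Plan pays $1393 − $278.60 = $1114.40.
Bill 3, $4150: deductible already satisfied, so owner's share is 20% × $4150 = $830. OOP would hit $2529.80 > $1950, so the cap limits the owner to $1950 − $1699.80 = $250.20. Plan pays $4150 − $250.20 = $3899.80.

$3899.80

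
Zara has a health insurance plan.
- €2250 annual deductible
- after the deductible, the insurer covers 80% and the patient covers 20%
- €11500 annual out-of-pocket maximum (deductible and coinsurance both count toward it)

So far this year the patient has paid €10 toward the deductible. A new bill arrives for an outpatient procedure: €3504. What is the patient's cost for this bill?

€2492.80

€10 of the €2250 deductible is already met, leaving €2240.
That leaves €3504 − €2240 = €1264 for coinsurance.
20% of €1264 = €252.80 falls to the patient.
Patient responsibility before any cap: €2240 + €252.80 = €2492.80.
Total out-of-pocket so far would be €10 + €2492.80 = €2502.80, below the €11500 cap — no reduction.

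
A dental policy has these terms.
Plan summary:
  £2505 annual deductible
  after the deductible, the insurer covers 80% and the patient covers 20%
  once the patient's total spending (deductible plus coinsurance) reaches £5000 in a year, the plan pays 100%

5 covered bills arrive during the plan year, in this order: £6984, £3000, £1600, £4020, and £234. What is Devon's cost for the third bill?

£320

Claim 1 (£6984): £2505 finishes the deductible; £4479 goes to coinsurance; 20% of £4479 = £895.80. Cost to patient: £3400.80. OOP to date £3400.80.
Claim 2 (£3000): 20% coinsurance on £3000 = £600. Patient pays £600; OOP now £4000.80.
Claim 3 (£1600): deductible already satisfied, so patient's share is 20% × £1600 = £320. Patient owes £320 (running OOP £4320.80).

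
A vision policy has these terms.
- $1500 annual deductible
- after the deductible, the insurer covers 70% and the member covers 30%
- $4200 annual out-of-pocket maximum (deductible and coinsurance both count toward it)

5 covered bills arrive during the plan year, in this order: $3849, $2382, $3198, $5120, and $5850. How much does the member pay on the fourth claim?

Claim 1 — $3849: $1500 to deductible, leaving $2349; 30% of $2349 = $704.70. Member owes $2204.70 (running OOP $2204.70).
Claim 2 — $2382: deductible already satisfied, so member's share is 30% × $2382 = $714.60. Member owes $714.60 (running OOP $2919.30).
Claim 3 — $3198: deductible met; 30% of $3198 = $959.40. Cost to member: $959.40. OOP to date $3878.70.
Claim 4 — $5120: deductible met; 30% of $5120 = $1536. OOP would hit $5414.70 > $4200, so the cap limits the member to $4200 − $3878.70 = $321.30.

$321.30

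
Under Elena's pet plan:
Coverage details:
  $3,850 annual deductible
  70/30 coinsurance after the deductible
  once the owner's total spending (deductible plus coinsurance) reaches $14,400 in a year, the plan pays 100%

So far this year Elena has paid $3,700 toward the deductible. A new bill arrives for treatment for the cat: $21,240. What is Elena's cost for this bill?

$6,477

$3,700 of the $3,850 deductible is already met, leaving $150.
After the $150 deductible portion, $21,240 − $150 = $21,090 is subject to coinsurance.
Coinsurance: $21,090 × 30% = $6,327.
That puts the owner's cost at $150 + $6,327 = $6,477 before any cap.
Cumulative spending $3,700 + $6,477 = $10,177 stays under the $14,400 maximum.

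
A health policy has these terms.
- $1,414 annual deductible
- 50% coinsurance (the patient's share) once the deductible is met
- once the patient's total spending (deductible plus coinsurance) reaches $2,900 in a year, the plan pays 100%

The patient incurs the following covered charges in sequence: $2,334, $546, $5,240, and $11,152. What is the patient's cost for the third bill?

$753

Bill 1, $2,334: $1,414 to deductible, leaving $920; patient's 50% is $460. Patient owes $1,874 (running OOP $1,874).
Bill 2, $546: 50% coinsurance on $546 = $273. Patient pays $273; OOP now $2,147.
Bill 3, $5,240: deductible already satisfied, so patient's share is 50% × $5,240 = $2,620. That would push OOP to $4,767, over the $2,900 cap, so patient pays $2,900 − $2,147 = $753.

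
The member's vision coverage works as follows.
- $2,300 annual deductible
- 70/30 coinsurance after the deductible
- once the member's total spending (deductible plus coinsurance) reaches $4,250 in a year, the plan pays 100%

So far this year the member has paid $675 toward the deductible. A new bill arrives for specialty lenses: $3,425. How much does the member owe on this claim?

$2,165

$675 of the $2,300 deductible is already met, leaving $1,625.
That leaves $3,425 − $1,625 = $1,800 for coinsurance.
30% of $1,800 = $540 falls to the member.
Member responsibility before any cap: $1,625 + $540 = $2,165.
Cumulative spending $675 + $2,165 = $2,840 stays under the $4,250 maximum.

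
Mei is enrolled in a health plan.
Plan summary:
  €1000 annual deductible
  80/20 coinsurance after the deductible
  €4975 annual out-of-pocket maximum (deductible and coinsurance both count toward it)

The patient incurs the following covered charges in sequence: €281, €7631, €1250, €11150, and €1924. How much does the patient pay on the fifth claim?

€112.60

Claim 1 — €281: entire amount goes to the deductible. Cost to patient: €281. OOP to date €281.
Claim 2 — €7631: €719 to deductible, leaving €6912; patient's 20% is €1382.40. Patient pays €2101.40; OOP now €2382.40.
Claim 3 — €1250: 20% coinsurance on €1250 = €250. Patient pays €250; OOP now €2632.40.
Claim 4 — €11150: deductible already satisfied, so patient's share is 20% × €11150 = €2230. Patient owes €2230 (running OOP €4862.40).
Claim 5 — €1924: deductible met; 20% of €1924 = €384.80. Adding that to €4862.40 gives €5247.20, past the €4975 cap; patient pays only €4975 − €4862.40 = €112.60.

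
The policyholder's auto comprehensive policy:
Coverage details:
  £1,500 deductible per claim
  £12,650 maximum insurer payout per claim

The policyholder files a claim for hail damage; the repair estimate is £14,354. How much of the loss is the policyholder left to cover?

Less the £1,500 deductible: £14,354 − £1,500 = £12,854.
Since £12,854 > £12,650, the payout is capped at £12,650.
The policyholder bears the rest of the original loss: £14,354 − £12,650 = £1,704.

£1,704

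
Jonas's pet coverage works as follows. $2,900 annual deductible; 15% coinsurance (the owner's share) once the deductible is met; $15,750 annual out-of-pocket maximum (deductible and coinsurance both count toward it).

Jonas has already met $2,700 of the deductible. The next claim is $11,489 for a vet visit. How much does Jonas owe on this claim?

Remaining deductible: $2,900 − $2,700 = $200.
The remaining $11,289 (= $11,489 − $200) moves to coinsurance.
15% of $11,289 = $1,693.35 falls to the owner.
Owner responsibility before any cap: $200 + $1,693.35 = $1,893.35.
Total out-of-pocket so far would be $2,700 + $1,893.35 = $4,593.35, below the $15,750 cap — no reduction.

$1,893.35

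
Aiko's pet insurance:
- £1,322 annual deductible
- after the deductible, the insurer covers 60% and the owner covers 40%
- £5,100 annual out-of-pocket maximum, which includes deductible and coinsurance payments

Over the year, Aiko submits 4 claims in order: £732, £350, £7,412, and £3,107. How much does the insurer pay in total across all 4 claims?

Bill 1, £732: all of it applies to the deductible. Owner pays £732; OOP now £732. Insurer: £732 − £732 = £0.
Bill 2, £350: entire amount goes to the deductible. Owner owes £350 (running OOP £1,082). Plan pays £350 − £350 = £0.
Bill 3, £7,412: deductible takes £240, £7,172 remains; owner's 40% is £2,868.80. Owner pays £3,108.80; OOP now £4,190.80. Plan pays £7,412 − £3,108.80 = £4,303.20.
Bill 4, £3,107: deductible already satisfied, so owner's share is 40% × £3,107 = £1,242.80. That would push OOP to £5,433.60, over the £5,100 cap, so owner pays £5,100 − £4,190.80 = £909.20. Insurer: £3,107 − £909.20 = £2,197.80.
Insurer total = bills − owner's total = £11,601 − £5,100 = £6,501.

£6,501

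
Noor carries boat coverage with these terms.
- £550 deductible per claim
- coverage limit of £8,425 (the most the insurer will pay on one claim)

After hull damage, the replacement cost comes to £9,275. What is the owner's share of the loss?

£850

After the deductible, £9,275 − £550 = £8,725 remains.
£8,725 exceeds the £8,425 limit, so the insurer pays the limit: £8,425.
Owner's share is the uncovered remainder: £9,275 − £8,425 = £850.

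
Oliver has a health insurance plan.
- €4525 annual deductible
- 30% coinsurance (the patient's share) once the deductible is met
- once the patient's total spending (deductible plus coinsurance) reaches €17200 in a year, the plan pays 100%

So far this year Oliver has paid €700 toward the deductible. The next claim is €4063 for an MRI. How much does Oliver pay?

€3896.40

Deductible still to meet: €4525 − €700 = €3825.
The remaining €238 (= €4063 − €3825) moves to coinsurance.
Coinsurance: €238 × 30% = €71.40.
That puts the patient's cost at €3825 + €71.40 = €3896.40 before any cap.
Cumulative spending €700 + €3896.40 = €4596.40 stays under the €17200 maximum.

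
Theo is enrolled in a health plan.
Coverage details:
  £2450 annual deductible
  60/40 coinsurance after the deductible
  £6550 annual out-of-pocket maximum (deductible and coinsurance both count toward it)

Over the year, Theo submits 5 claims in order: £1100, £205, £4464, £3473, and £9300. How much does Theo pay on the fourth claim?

£1389.20

Claim 1 — £1100: entire amount goes to the deductible. Patient pays £1100; OOP now £1100.
Claim 2 — £205: fully absorbed by the deductible. Patient owes £205 (running OOP £1305).
Claim 3 — £4464: £1145 to deductible, leaving £3319; patient's 40% is £1327.60. Patient pays £2472.60; OOP now £3777.60.
Claim 4 — £3473: deductible met; 40% of £3473 = £1389.20. Cost to patient: £1389.20. OOP to date £5166.80.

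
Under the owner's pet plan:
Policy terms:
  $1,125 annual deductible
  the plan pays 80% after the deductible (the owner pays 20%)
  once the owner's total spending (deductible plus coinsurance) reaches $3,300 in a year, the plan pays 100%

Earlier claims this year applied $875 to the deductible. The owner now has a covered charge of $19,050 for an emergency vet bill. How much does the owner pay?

$2,425

Deductible still to meet: $1,125 − $875 = $250.
The remaining $18,800 (= $19,050 − $250) moves to coinsurance.
Owner's 20% share of $18,800 is $3,760.
So the owner owes $250 + $3,760 = $4,010 before any cap.
Adding $4,010 to the $875 already spent would give $4,885, which exceeds the $3,300 cap; the owner pays just $3,300 − $875 = $2,425.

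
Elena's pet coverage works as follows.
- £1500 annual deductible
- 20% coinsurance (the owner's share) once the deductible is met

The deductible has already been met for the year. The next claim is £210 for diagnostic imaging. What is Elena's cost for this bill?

With the deductible met, the entire £210 is subject to coinsurance.
20% of £210 = £42 falls to the owner.

£42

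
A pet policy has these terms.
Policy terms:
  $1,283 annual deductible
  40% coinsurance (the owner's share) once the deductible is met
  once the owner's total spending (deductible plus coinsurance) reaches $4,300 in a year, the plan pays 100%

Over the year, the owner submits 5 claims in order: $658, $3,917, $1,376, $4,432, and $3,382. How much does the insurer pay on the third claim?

$825.60

Claim 1 — $658: entire amount goes to the deductible. Cost to owner: $658. OOP to date $658. Insurer: $658 − $658 = $0.
Claim 2 — $3,917: $625 to deductible, leaving $3,292; 40% of $3,292 = $1,316.80. Owner pays $1,941.80; OOP now $2,599.80. Insurer: $3,917 − $1,941.80 = $1,975.20.
Claim 3 — $1,376: 40% coinsurance on $1,376 = $550.40. Cost to owner: $550.40. OOP to date $3,150.20. Plan pays $1,376 − $550.40 = $825.60.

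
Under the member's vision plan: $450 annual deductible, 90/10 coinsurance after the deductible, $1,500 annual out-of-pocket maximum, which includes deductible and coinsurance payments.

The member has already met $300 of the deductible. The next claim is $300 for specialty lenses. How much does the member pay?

$165

Deductible still to meet: $450 − $300 = $150.
After the $150 deductible portion, $300 − $150 = $150 is subject to coinsurance.
Member's 10% share of $150 is $15.
So the member owes $150 + $15 = $165 before any cap.
Total out-of-pocket so far would be $300 + $165 = $465, below the $1,500 cap — no reduction.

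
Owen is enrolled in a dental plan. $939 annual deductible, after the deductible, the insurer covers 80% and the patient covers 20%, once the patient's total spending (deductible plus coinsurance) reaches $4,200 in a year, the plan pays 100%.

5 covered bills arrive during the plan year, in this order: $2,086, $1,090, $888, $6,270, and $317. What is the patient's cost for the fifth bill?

Claim 1 — $2,086: $939 finishes the deductible; $1,147 goes to coinsurance; coinsurance $1,147 × 20% = $229.40. Patient pays $1,168.40; OOP now $1,168.40.
Claim 2 — $1,090: 20% coinsurance on $1,090 = $218. Patient pays $218; OOP now $1,386.40.
Claim 3 — $888: deductible met; 20% of $888 = $177.60. Cost to patient: $177.60. OOP to date $1,564.
Claim 4 — $6,270: 20% coinsurance on $6,270 = $1,254. Patient pays $1,254; OOP now $2,818.
Claim 5 — $317: 20% coinsurance on $317 = $63.40. Cost to patient: $63.40. OOP to date $2,881.40.

$63.40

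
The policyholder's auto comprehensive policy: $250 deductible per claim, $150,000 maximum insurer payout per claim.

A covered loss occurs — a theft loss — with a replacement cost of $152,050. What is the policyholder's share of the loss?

After the deductible, $152,050 − $250 = $151,800 remains.
$151,800 exceeds the $150,000 limit, so the insurer pays the limit: $150,000.
Policyholder's share is the uncovered remainder: $152,050 − $150,000 = $2,050.

$2,050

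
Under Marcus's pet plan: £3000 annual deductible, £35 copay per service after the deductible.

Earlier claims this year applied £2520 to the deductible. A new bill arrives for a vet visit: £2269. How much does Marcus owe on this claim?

£2520 of the £3000 deductible is already met, leaving £480.
The remaining £1789 (= £2269 − £480) moves to the copay.
Copay on this service: £35.
Owner responsibility: £480 + £35 = £515.

£515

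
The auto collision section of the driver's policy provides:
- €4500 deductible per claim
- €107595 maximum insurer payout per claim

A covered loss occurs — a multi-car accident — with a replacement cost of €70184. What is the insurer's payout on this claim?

Less the €4500 deductible: €70184 − €4500 = €65684.
€65684 is within the €107595 limit, so the insurer pays €65684.

€65684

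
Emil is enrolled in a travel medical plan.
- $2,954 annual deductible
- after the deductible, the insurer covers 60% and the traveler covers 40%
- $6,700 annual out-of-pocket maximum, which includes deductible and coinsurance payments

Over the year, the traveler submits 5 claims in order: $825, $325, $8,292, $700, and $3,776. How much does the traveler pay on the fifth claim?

$870.80

#1 ($825): fully absorbed by the deductible. Cost to traveler: $825. OOP to date $825.
#2 ($325): entire amount goes to the deductible. Cost to traveler: $325. OOP to date $1,150.
#3 ($8,292): $1,804 to deductible, leaving $6,488; 40% of $6,488 = $2,595.20. Cost to traveler: $4,399.20. OOP to date $5,549.20.
#4 ($700): 40% coinsurance on $700 = $280. Cost to traveler: $280. OOP to date $5,829.20.
#5 ($3,776): deductible already satisfied, so traveler's share is 40% × $3,776 = $1,510.40. That would push OOP to $7,339.60, over the $6,700 cap, so traveler pays $6,700 − $5,829.20 = $870.80.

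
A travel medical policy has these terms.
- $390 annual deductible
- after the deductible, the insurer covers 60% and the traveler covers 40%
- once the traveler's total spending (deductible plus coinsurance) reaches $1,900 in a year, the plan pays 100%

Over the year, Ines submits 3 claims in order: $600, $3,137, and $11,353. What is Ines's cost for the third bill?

$171.20

Claim 1 ($600): $390 finishes the deductible; $210 goes to coinsurance; coinsurance $210 × 40% = $84. Cost to traveler: $474. OOP to date $474.
Claim 2 ($3,137): deductible met; 40% of $3,137 = $1,254.80. Cost to traveler: $1,254.80. OOP to date $1,728.80.
Claim 3 ($11,353): 40% coinsurance on $11,353 = $4,541.20. OOP would hit $6,270 > $1,900, so the cap limits the traveler to $1,900 − $1,728.80 = $171.20.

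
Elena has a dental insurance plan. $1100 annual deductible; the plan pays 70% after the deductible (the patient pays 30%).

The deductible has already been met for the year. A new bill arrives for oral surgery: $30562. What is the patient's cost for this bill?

$9168.60

The deductible is already satisfied, so the full bill goes to coinsurance.
Coinsurance: $30562 × 30% = $9168.60.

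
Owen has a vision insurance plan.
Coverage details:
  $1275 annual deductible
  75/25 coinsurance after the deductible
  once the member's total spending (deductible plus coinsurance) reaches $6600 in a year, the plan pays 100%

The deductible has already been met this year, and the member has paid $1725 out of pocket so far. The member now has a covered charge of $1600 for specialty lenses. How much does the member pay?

$400

With the deductible met, the entire $1600 is subject to coinsurance.
25% of $1600 = $400 falls to the member.
Year-to-date out-of-pocket becomes $1725 + $400 = $2125, still under the $6600 maximum, so no cap applies.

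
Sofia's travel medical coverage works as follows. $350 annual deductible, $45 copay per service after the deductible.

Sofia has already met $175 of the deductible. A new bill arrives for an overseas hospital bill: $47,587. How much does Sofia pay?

Deductible still to meet: $350 − $175 = $175.
That leaves $47,587 − $175 = $47,412 for the copay.
Copay on this service: $45.
That puts the traveler's cost at $175 + $45 = $220.

$220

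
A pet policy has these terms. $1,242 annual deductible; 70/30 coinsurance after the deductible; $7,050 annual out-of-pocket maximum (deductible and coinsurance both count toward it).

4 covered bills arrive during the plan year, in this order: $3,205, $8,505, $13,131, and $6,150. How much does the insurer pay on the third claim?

$10,463.40

Claim 1 — $3,205: deductible takes $1,242, $1,963 remains; 30% of $1,963 = $588.90. Owner owes $1,830.90 (running OOP $1,830.90). Plan pays $3,205 − $1,830.90 = $1,374.10.
Claim 2 — $8,505: deductible already satisfied, so owner's share is 30% × $8,505 = $2,551.50. Cost to owner: $2,551.50. OOP to date $4,382.40. Plan pays $8,505 − $2,551.50 = $5,953.50.
Claim 3 — $13,131: 30% coinsurance on $13,131 = $3,939.30. Adding that to $4,382.40 gives $8,321.70, past the $7,050 cap; owner pays only $7,050 − $4,382.40 = $2,667.60. Insurer: $13,131 − $2,667.60 = $10,463.40.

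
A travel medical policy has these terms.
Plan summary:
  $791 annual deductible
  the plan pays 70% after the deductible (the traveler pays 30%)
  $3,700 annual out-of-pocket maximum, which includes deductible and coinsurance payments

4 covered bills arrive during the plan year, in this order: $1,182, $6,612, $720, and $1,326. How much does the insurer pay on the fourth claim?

$928.20

Claim 1 — $1,182: $791 finishes the deductible; $391 goes to coinsurance; coinsurance $391 × 30% = $117.30. Cost to traveler: $908.30. OOP to date $908.30. Plan pays $1,182 − $908.30 = $273.70.
Claim 2 — $6,612: deductible already satisfied, so traveler's share is 30% × $6,612 = $1,983.60. Traveler owes $1,983.60 (running OOP $2,891.90). Insurer: $6,612 − $1,983.60 = $4,628.40.
Claim 3 — $720: 30% coinsurance on $720 = $216. Traveler owes $216 (running OOP $3,107.90). Plan pays $720 − $216 = $504.
Claim 4 — $1,326: deductible met; 30% of $1,326 = $397.80. Cost to traveler: $397.80. OOP to date $3,505.70. Plan pays $1,326 − $397.80 = $928.20.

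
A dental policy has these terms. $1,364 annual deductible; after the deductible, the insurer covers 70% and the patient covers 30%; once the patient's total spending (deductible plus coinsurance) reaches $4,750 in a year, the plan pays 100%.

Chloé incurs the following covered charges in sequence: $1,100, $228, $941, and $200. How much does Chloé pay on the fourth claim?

Bill 1, $1,100: entire amount goes to the deductible. Cost to patient: $1,100. OOP to date $1,100.
Bill 2, $228: fully absorbed by the deductible. Cost to patient: $228. OOP to date $1,328.
Bill 3, $941: deductible takes $36, $905 remains; 30% of $905 = $271.50. Patient owes $307.50 (running OOP $1,635.50).
Bill 4, $200: 30% coinsurance on $200 = $60. Patient owes $60 (running OOP $1,695.50).

$60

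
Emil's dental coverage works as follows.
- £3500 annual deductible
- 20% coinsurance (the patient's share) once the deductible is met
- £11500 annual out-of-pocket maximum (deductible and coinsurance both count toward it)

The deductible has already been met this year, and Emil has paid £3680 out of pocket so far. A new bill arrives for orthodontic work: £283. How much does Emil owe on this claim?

The deductible is already satisfied, so the full bill goes to coinsurance.
20% of £283 = £56.60 falls to the patient.
Cumulative spending £3680 + £56.60 = £3736.60 stays under the £11500 maximum.

£56.60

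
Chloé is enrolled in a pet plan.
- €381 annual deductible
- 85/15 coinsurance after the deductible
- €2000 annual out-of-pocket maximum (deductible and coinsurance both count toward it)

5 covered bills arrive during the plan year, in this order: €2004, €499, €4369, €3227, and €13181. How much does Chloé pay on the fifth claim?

#1 (€2004): €381 finishes the deductible; €1623 goes to coinsurance; coinsurance €1623 × 15% = €243.45. Owner pays €624.45; OOP now €624.45.
#2 (€499): deductible met; 15% of €499 = €74.85. Owner owes €74.85 (running OOP €699.30).
#3 (€4369): deductible already satisfied, so owner's share is 15% × €4369 = €655.35. Owner owes €655.35 (running OOP €1354.65).
#4 (€3227): deductible already satisfied, so owner's share is 15% × €3227 = €484.05. Cost to owner: €484.05. OOP to date €1838.70.
#5 (€13181): deductible already satisfied, so owner's share is 15% × €13181 = €1977.15. OOP would hit €3815.85 > €2000, so the cap limits the owner to €2000 − €1838.70 = €161.30.

€161.30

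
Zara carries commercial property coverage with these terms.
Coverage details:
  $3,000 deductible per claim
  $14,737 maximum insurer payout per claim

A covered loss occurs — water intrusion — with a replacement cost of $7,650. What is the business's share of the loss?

$3,000

After the deductible, $7,650 − $3,000 = $4,650 remains.
That's under the $14,737 cap, so the insurer reimburses the full $4,650.
Business's share is the uncovered remainder: $7,650 − $4,650 = $3,000.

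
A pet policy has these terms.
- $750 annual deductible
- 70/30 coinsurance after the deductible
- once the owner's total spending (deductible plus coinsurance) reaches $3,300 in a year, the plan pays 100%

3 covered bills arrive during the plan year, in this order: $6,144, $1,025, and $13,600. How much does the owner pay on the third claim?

$624.30

Claim 1 ($6,144): deductible takes $750, $5,394 remains; 30% of $5,394 = $1,618.20. Owner owes $2,368.20 (running OOP $2,368.20).
Claim 2 ($1,025): deductible met; 30% of $1,025 = $307.50. Cost to owner: $307.50. OOP to date $2,675.70.
Claim 3 ($13,600): 30% coinsurance on $13,600 = $4,080. OOP would hit $6,755.70 > $3,300, so the cap limits the owner to $3,300 − $2,675.70 = $624.30.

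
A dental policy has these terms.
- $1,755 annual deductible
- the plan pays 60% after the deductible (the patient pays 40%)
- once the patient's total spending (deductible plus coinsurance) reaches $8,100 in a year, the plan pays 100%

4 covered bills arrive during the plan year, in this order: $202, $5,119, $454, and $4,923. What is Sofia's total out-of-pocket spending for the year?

Claim 1 — $202: all of it applies to the deductible. Patient pays $202; OOP now $202.
Claim 2 — $5,119: $1,553 finishes the deductible; $3,566 goes to coinsurance; patient's 40% is $1,426.40. Patient pays $2,979.40; OOP now $3,181.40.
Claim 3 — $454: 40% coinsurance on $454 = $181.60. Cost to patient: $181.60. OOP to date $3,363.
Claim 4 — $4,923: 40% coinsurance on $4,923 = $1,969.20. Patient owes $1,969.20 (running OOP $5,332.20).
Total paid by the patient: $202 + $2,979.40 + $181.60 + $1,969.20 = $5,332.20.

$5,332.20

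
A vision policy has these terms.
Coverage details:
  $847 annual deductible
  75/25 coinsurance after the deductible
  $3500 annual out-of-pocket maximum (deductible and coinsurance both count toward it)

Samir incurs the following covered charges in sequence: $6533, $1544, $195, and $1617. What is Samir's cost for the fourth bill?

$404.25

#1 ($6533): $847 finishes the deductible; $5686 goes to coinsurance; member's 25% is $1421.50. Member pays $2268.50; OOP now $2268.50.
#2 ($1544): deductible met; 25% of $1544 = $386. Member pays $386; OOP now $2654.50.
#3 ($195): deductible already satisfied, so member's share is 25% × $195 = $48.75. Member pays $48.75; OOP now $2703.25.
#4 ($1617): deductible already satisfied, so member's share is 25% × $1617 = $404.25. Cost to member: $404.25. OOP to date $3107.50.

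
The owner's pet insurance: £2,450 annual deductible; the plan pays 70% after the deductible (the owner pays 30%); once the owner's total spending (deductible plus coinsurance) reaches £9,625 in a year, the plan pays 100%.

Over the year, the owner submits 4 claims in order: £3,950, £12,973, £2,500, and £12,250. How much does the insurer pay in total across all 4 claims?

£22,048

Claim 1 (£3,950): £2,450 to deductible, leaving £1,500; coinsurance £1,500 × 30% = £450. Owner pays £2,900; OOP now £2,900. Insurer: £3,950 − £2,900 = £1,050.
Claim 2 (£12,973): deductible met; 30% of £12,973 = £3,891.90. Cost to owner: £3,891.90. OOP to date £6,791.90. Insurer: £12,973 − £3,891.90 = £9,081.10.
Claim 3 (£2,500): deductible already satisfied, so owner's share is 30% × £2,500 = £750. Owner owes £750 (running OOP £7,541.90). Plan pays £2,500 − £750 = £1,750.
Claim 4 (£12,250): 30% coinsurance on £12,250 = £3,675. Adding that to £7,541.90 gives £11,216.90, past the £9,625 cap; owner pays only £9,625 − £7,541.90 = £2,083.10. Plan pays £12,250 − £2,083.10 = £10,166.90.
Insurer total = bills − owner's total = £31,673 − £9,625 = £22,048.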